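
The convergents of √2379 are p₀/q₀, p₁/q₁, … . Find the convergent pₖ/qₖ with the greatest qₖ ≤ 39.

√2379 = [48; 1, 3, 2, 3, 1, 96, …] (period length 6).
Convergents:
  p_0/q_0 = 48/1
  p_1/q_1 = 49/1
  p_2/q_2 = 195/4
  p_3/q_3 = 439/9
  p_4/q_4 = 1512/31
  p_5/q_5 = 1951/40
q_4 = 31 ≤ 39 < 40 = q_5, so the answer is 1512/31.

1512/31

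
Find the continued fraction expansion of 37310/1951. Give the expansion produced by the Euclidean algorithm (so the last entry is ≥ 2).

[19; 8, 10, 2, 11]

37310 = 19·1951 + 241
1951 = 8·241 + 23
241 = 10·23 + 11
23 = 2·11 + 1
11 = 11·1 + 0  (stop)
So 37310/1951 = [19; 8, 10, 2, 11].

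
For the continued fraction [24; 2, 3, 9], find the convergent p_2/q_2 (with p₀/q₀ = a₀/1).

171/7

Using pₖ = aₖpₖ₋₁ + pₖ₋₂, qₖ = aₖqₖ₋₁ + qₖ₋₂ (with p₋₁=1, p₋₂=0, q₋₁=0, q₋₂=1):
  k=0: a=24, p=24, q=1
  k=1: a=2, p=49, q=2
  k=2: a=3, p=171, q=7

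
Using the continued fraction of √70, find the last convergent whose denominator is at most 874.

4108/491

√70 = [8; 2, 1, 2, 1, 2, 16, …] (period length 6).
Convergents:
  p_0/q_0 = 8/1
  p_1/q_1 = 17/2
  p_2/q_2 = 25/3
  p_3/q_3 = 67/8
  p_4/q_4 = 92/11
  p_5/q_5 = 251/30
  p_6/q_6 = 4108/491
  p_7/q_7 = 8467/1012
q_6 = 491 ≤ 874 < 1012 = q_7, so the answer is 4108/491.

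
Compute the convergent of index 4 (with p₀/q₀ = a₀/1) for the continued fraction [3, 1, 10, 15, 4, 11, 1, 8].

Using pₖ = aₖpₖ₋₁ + pₖ₋₂, qₖ = aₖqₖ₋₁ + qₖ₋₂ (with p₋₁=1, p₋₂=0, q₋₁=0, q₋₂=1):
  k=0: a=3, p=3, q=1
  k=1: a=1, p=4, q=1
  k=2: a=10, p=43, q=11
  k=3: a=15, p=649, q=166
  k=4: a=4, p=2639, q=675

2639/675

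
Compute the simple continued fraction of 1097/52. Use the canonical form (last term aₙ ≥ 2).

[21; 10, 2, 2]

1097 = 21·52 + 5
52 = 10·5 + 2
5 = 2·2 + 1
2 = 2·1 + 0  (stop)
So 1097/52 = [21; 10, 2, 2].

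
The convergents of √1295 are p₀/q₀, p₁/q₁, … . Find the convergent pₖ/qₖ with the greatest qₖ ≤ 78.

2591/72

√1295 = [35; 1, 70, …] (period length 2).
Convergents:
  p_0/q_0 = 35/1
  p_1/q_1 = 36/1
  p_2/q_2 = 2555/71
  p_3/q_3 = 2591/72
  p_4/q_4 = 183925/5111
q_3 = 72 ≤ 78 < 5111 = q_4, so the answer is 2591/72.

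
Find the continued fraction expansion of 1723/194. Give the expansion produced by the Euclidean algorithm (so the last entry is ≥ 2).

1723 = 8×194 + 171
194 = 1×171 + 23
171 = 7×23 + 10
23 = 2×10 + 3
10 = 3×3 + 1
3 = 3×1 + 0  (stop)
So 1723/194 = [8; 1, 7, 2, 3, 3].

[8; 1, 7, 2, 3, 3]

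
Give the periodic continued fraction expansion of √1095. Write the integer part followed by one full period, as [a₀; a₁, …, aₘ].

a₀ = ⌊√1095⌋ = 33.
With m₀=0, d₀=1 and mₖ₊₁ = dₖaₖ − mₖ, dₖ₊₁ = (n − mₖ₊₁²)/dₖ, aₖ₊₁ = ⌊(a₀+mₖ₊₁)/dₖ₊₁⌋:
  k=1: m=33, d=6, a=11
  k=2: m=33, d=1, a=66
d=1 and a=2a₀=66 at k=2, so the next step gives (m, d) = (33, 6) again — its k=1 value — and the period has length 2.

[33; 11, 66]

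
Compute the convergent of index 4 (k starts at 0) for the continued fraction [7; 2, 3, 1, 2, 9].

186/25

Using pₖ = aₖpₖ₋₁ + pₖ₋₂, qₖ = aₖqₖ₋₁ + qₖ₋₂ (with p₋₁=1, p₋₂=0, q₋₁=0, q₋₂=1):
  k=0: a=7, p=7, q=1
  k=1: a=2, p=15, q=2
  k=2: a=3, p=52, q=7
  k=3: a=1, p=67, q=9
  k=4: a=2, p=186, q=25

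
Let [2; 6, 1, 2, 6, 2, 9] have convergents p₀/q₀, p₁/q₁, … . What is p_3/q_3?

Using pₖ = aₖpₖ₋₁ + pₖ₋₂, qₖ = aₖqₖ₋₁ + qₖ₋₂ (with p₋₁=1, p₋₂=0, q₋₁=0, q₋₂=1):
  k=0: a=2, p=2, q=1
  k=1: a=6, p=13, q=6
  k=2: a=1, p=15, q=7
  k=3: a=2, p=43, q=20

43/20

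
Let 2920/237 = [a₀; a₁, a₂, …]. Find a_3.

2

2920 = 12·237 + 76   →  a_0 = 12
237 = 3·76 + 9   →  a_1 = 3
76 = 8·9 + 4   →  a_2 = 8
9 = 2·4 + 1   →  a_3 = 2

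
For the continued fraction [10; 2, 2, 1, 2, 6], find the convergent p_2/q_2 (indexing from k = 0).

52/5

Using pₖ = aₖpₖ₋₁ + pₖ₋₂, qₖ = aₖqₖ₋₁ + qₖ₋₂ (with p₋₁=1, p₋₂=0, q₋₁=0, q₋₂=1):
  k=0: a=10, p=10, q=1
  k=1: a=2, p=21, q=2
  k=2: a=2, p=52, q=5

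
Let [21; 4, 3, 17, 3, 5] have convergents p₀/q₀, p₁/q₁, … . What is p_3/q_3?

Using pₖ = aₖpₖ₋₁ + pₖ₋₂, qₖ = aₖqₖ₋₁ + qₖ₋₂ (with p₋₁=1, p₋₂=0, q₋₁=0, q₋₂=1):
  k=0: a=21, p=21, q=1
  k=1: a=4, p=85, q=4
  k=2: a=3, p=276, q=13
  k=3: a=17, p=4777, q=225

4777/225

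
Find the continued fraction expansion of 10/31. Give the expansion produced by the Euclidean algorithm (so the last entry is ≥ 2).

10 = 0·31 + 10
31 = 3·10 + 1
10 = 10·1 + 0  (stop)
So 10/31 = [0; 3, 10].

[0; 3, 10]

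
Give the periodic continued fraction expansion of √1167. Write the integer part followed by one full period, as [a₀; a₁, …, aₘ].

a₀ = ⌊√1167⌋ = 34.
With m₀=0, d₀=1 and mₖ₊₁ = dₖaₖ − mₖ, dₖ₊₁ = (n − mₖ₊₁²)/dₖ, aₖ₊₁ = ⌊(a₀+mₖ₊₁)/dₖ₊₁⌋:
  k=1: m=34, d=11, a=6
  k=2: m=32, d=13, a=5
  k=3: m=33, d=6, a=11
  k=4: m=33, d=13, a=5
  k=5: m=32, d=11, a=6
  k=6: m=34, d=1, a=68
d=1 and a=2a₀=68 at k=6, so the next step gives (m, d) = (34, 11) again — its k=1 value — and the period has length 6.

[34; 6, 5, 11, 5, 6, 68]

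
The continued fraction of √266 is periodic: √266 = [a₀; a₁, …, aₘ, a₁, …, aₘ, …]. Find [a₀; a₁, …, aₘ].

a₀ = ⌊√266⌋ = 16.
With m₀=0, d₀=1 and mₖ₊₁ = dₖaₖ − mₖ, dₖ₊₁ = (n − mₖ₊₁²)/dₖ, aₖ₊₁ = ⌊(a₀+mₖ₊₁)/dₖ₊₁⌋:
  k=1: m=16, d=10, a=3
  k=2: m=14, d=7, a=4
  k=3: m=14, d=10, a=3
  k=4: m=16, d=1, a=32
d=1 and a=2a₀=32 at k=4, so the next step gives (m, d) = (16, 10) again — its k=1 value — and the period has length 4.

[16; 3, 4, 3, 32]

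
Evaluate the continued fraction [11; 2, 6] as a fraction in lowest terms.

Fold from the inside: start with 6/1.
  2 + 1/6 = 13/6
  11 + 6/13 = 149/13

149/13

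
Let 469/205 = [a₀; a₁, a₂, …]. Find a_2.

2

469 = 2·205 + 59   →  a_0 = 2
205 = 3·59 + 28   →  a_1 = 3
59 = 2·28 + 3   →  a_2 = 2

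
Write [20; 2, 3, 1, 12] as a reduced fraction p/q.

2351/115

Fold from the inside: start with 12/1.
  1 + 1/12 = 13/12
  3 + 12/13 = 51/13
  2 + 13/51 = 115/51
  20 + 51/115 = 2351/115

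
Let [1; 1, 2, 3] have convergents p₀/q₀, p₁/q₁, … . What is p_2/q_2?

5/3

Using pₖ = aₖpₖ₋₁ + pₖ₋₂, qₖ = aₖqₖ₋₁ + qₖ₋₂ (with p₋₁=1, p₋₂=0, q₋₁=0, q₋₂=1):
  k=0: a=1, p=1, q=1
  k=1: a=1, p=2, q=1
  k=2: a=2, p=5, q=3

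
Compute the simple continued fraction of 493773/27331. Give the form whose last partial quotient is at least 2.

[18; 15, 17, 8, 6, 2]

493773 = 18*27331 + 1815
27331 = 15*1815 + 106
1815 = 17*106 + 13
106 = 8*13 + 2
13 = 6*2 + 1
2 = 2*1 + 0  (stop)
So 493773/27331 = [18; 15, 17, 8, 6, 2].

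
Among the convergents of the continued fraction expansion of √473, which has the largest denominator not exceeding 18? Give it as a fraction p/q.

√473 = [21; 1, 2, 1, 42, …] (period length 4).
Convergents:
  p_0/q_0 = 21/1
  p_1/q_1 = 22/1
  p_2/q_2 = 65/3
  p_3/q_3 = 87/4
  p_4/q_4 = 3719/171
q_3 = 4 ≤ 18 < 171 = q_4, so the answer is 87/4.

87/4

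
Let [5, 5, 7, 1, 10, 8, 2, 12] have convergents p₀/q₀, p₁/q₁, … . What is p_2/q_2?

Using pₖ = aₖpₖ₋₁ + pₖ₋₂, qₖ = aₖqₖ₋₁ + qₖ₋₂ (with p₋₁=1, p₋₂=0, q₋₁=0, q₋₂=1):
  k=0: a=5, p=5, q=1
  k=1: a=5, p=26, q=5
  k=2: a=7, p=187, q=36

187/36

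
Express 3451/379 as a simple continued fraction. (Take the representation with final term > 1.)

3451 = 9*379 + 40
379 = 9*40 + 19
40 = 2*19 + 2
19 = 9*2 + 1
2 = 2*1 + 0  (stop)
So 3451/379 = [9; 9, 2, 9, 2].

[9; 9, 2, 9, 2]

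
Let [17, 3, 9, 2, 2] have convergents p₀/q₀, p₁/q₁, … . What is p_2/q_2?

Using pₖ = aₖpₖ₋₁ + pₖ₋₂, qₖ = aₖqₖ₋₁ + qₖ₋₂ (with p₋₁=1, p₋₂=0, q₋₁=0, q₋₂=1):
  k=0: a=17, p=17, q=1
  k=1: a=3, p=52, q=3
  k=2: a=9, p=485, q=28

485/28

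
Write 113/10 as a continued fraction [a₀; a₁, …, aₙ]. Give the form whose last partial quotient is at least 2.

113 = 11·10 + 3
10 = 3·3 + 1
3 = 3·1 + 0  (stop)
So 113/10 = [11; 3, 3].

[11; 3, 3]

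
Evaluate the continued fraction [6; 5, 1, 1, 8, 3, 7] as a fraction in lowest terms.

Using pₖ = aₖpₖ₋₁ + pₖ₋₂ and qₖ = aₖqₖ₋₁ + qₖ₋₂:
  k=0: a=6, p=6, q=1
  k=1: a=5, p=31, q=5
  k=2: a=1, p=37, q=6
  k=3: a=1, p=68, q=11
  k=4: a=8, p=581, q=94
  k=5: a=3, p=1811, q=293
  k=6: a=7, p=13258, q=2145

13258/2145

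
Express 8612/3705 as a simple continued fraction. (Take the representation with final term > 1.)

8612 = 2*3705 + 1202
3705 = 3*1202 + 99
1202 = 12*99 + 14
99 = 7*14 + 1
14 = 14*1 + 0  (stop)
So 8612/3705 = [2; 3, 12, 7, 14].

[2; 3, 12, 7, 14]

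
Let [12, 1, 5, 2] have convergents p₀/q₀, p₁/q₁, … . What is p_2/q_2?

Using pₖ = aₖpₖ₋₁ + pₖ₋₂, qₖ = aₖqₖ₋₁ + qₖ₋₂ (with p₋₁=1, p₋₂=0, q₋₁=0, q₋₂=1):
  k=0: a=12, p=12, q=1
  k=1: a=1, p=13, q=1
  k=2: a=5, p=77, q=6

77/6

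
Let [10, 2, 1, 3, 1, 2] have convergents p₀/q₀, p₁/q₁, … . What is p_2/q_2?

Using pₖ = aₖpₖ₋₁ + pₖ₋₂, qₖ = aₖqₖ₋₁ + qₖ₋₂ (with p₋₁=1, p₋₂=0, q₋₁=0, q₋₂=1):
  k=0: a=10, p=10, q=1
  k=1: a=2, p=21, q=2
  k=2: a=1, p=31, q=3

31/3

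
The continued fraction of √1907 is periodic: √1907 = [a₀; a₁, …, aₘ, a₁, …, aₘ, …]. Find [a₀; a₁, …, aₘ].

a₀ = ⌊√1907⌋ = 43.
With m₀=0, d₀=1 and mₖ₊₁ = dₖaₖ − mₖ, dₖ₊₁ = (n − mₖ₊₁²)/dₖ, aₖ₊₁ = ⌊(a₀+mₖ₊₁)/dₖ₊₁⌋:
  k=1: m=43, d=58, a=1
  k=2: m=15, d=29, a=2
  k=3: m=43, d=2, a=43
  k=4: m=43, d=29, a=2
  k=5: m=15, d=58, a=1
  k=6: m=43, d=1, a=86
d=1 and a=2a₀=86 at k=6, so the next step gives (m, d) = (43, 58) again — its k=1 value — and the period has length 6.

[43; 1, 2, 43, 2, 1, 86]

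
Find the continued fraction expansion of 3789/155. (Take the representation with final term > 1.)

3789 = 24*155 + 69
155 = 2*69 + 17
69 = 4*17 + 1
17 = 17*1 + 0  (stop)
So 3789/155 = [24; 2, 4, 17].

[24; 2, 4, 17]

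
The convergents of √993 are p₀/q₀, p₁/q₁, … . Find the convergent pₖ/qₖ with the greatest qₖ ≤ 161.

√993 = [31; 1, 1, 20, 1, 1, 62, …] (period length 6).
Convergents:
  p_0/q_0 = 31/1
  p_1/q_1 = 32/1
  p_2/q_2 = 63/2
  p_3/q_3 = 1292/41
  p_4/q_4 = 1355/43
  p_5/q_5 = 2647/84
  p_6/q_6 = 165469/5251
q_5 = 84 ≤ 161 < 5251 = q_6, so the answer is 2647/84.

2647/84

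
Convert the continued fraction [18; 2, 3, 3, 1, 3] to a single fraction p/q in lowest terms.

Using pₖ = aₖpₖ₋₁ + pₖ₋₂ and qₖ = aₖqₖ₋₁ + qₖ₋₂:
  k=0: a=18, p=18, q=1
  k=1: a=2, p=37, q=2
  k=2: a=3, p=129, q=7
  k=3: a=3, p=424, q=23
  k=4: a=1, p=553, q=30
  k=5: a=3, p=2083, q=113

2083/113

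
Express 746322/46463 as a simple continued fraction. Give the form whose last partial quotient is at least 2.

[16; 15, 1, 17, 10, 16]

746322 = 16×46463 + 2914
46463 = 15×2914 + 2753
2914 = 1×2753 + 161
2753 = 17×161 + 16
161 = 10×16 + 1
16 = 16×1 + 0  (stop)
So 746322/46463 = [16; 15, 1, 17, 10, 16].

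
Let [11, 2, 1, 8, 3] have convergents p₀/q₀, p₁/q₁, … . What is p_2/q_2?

Using pₖ = aₖpₖ₋₁ + pₖ₋₂, qₖ = aₖqₖ₋₁ + qₖ₋₂ (with p₋₁=1, p₋₂=0, q₋₁=0, q₋₂=1):
  k=0: a=11, p=11, q=1
  k=1: a=2, p=23, q=2
  k=2: a=1, p=34, q=3

34/3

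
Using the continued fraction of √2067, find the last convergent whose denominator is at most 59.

√2067 = [45; 2, 6, 2, 90, …] (period length 4).
Convergents:
  p_0/q_0 = 45/1
  p_1/q_1 = 91/2
  p_2/q_2 = 591/13
  p_3/q_3 = 1273/28
  p_4/q_4 = 115161/2533
q_3 = 28 ≤ 59 < 2533 = q_4, so the answer is 1273/28.

1273/28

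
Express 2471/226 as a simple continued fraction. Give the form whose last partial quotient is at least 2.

2471 = 10*226 + 211
226 = 1*211 + 15
211 = 14*15 + 1
15 = 15*1 + 0  (stop)
So 2471/226 = [10; 1, 14, 15].

[10; 1, 14, 15]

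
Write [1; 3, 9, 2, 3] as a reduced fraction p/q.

Using pₖ = aₖpₖ₋₁ + pₖ₋₂ and qₖ = aₖqₖ₋₁ + qₖ₋₂:
  k=0: a=1, p=1, q=1
  k=1: a=3, p=4, q=3
  k=2: a=9, p=37, q=28
  k=3: a=2, p=78, q=59
  k=4: a=3, p=271, q=205

271/205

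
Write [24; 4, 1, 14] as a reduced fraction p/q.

Using pₖ = aₖpₖ₋₁ + pₖ₋₂ and qₖ = aₖqₖ₋₁ + qₖ₋₂:
  k=0: a=24, p=24, q=1
  k=1: a=4, p=97, q=4
  k=2: a=1, p=121, q=5
  k=3: a=14, p=1791, q=74

1791/74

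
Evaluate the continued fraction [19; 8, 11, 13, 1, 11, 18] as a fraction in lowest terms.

5173241/270516

Fold from the inside: start with 18/1.
  11 + 1/18 = 199/18
  1 + 18/199 = 217/199
  13 + 199/217 = 3020/217
  11 + 217/3020 = 33437/3020
  8 + 3020/33437 = 270516/33437
  19 + 33437/270516 = 5173241/270516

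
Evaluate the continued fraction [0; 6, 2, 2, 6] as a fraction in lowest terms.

32/205

Using pₖ = aₖpₖ₋₁ + pₖ₋₂ and qₖ = aₖqₖ₋₁ + qₖ₋₂:
  k=0: a=0, p=0, q=1
  k=1: a=6, p=1, q=6
  k=2: a=2, p=2, q=13
  k=3: a=2, p=5, q=32
  k=4: a=6, p=32, q=205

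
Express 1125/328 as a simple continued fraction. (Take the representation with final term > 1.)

1125 = 3·328 + 141
328 = 2·141 + 46
141 = 3·46 + 3
46 = 15·3 + 1
3 = 3·1 + 0  (stop)
So 1125/328 = [3; 2, 3, 15, 3].

[3; 2, 3, 15, 3]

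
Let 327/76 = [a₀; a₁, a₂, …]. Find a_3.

3

327 = 4·76 + 23   →  a_0 = 4
76 = 3·23 + 7   →  a_1 = 3
23 = 3·7 + 2   →  a_2 = 3
7 = 3·2 + 1   →  a_3 = 3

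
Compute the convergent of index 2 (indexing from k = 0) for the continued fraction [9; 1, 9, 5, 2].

Using pₖ = aₖpₖ₋₁ + pₖ₋₂, qₖ = aₖqₖ₋₁ + qₖ₋₂ (with p₋₁=1, p₋₂=0, q₋₁=0, q₋₂=1):
  k=0: a=9, p=9, q=1
  k=1: a=1, p=10, q=1
  k=2: a=9, p=99, q=10

99/10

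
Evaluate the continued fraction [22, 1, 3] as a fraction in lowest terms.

Using pₖ = aₖpₖ₋₁ + pₖ₋₂ and qₖ = aₖqₖ₋₁ + qₖ₋₂:
  k=0: a=22, p=22, q=1
  k=1: a=1, p=23, q=1
  k=2: a=3, p=91, q=4

91/4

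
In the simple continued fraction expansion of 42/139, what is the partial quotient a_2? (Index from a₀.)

42 = 0·139 + 42   →  a_0 = 0
139 = 3·42 + 13   →  a_1 = 3
42 = 3·13 + 3   →  a_2 = 3

3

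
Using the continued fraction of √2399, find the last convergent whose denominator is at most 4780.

232751/4752

√2399 = [48; 1, 47, 1, 96, …] (period length 4).
Convergents:
  p_0/q_0 = 48/1
  p_1/q_1 = 49/1
  p_2/q_2 = 2351/48
  p_3/q_3 = 2400/49
  p_4/q_4 = 232751/4752
  p_5/q_5 = 235151/4801
q_4 = 4752 ≤ 4780 < 4801 = q_5, so the answer is 232751/4752.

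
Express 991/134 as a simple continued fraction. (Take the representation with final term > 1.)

[7; 2, 1, 1, 8, 3]

991 = 7·134 + 53
134 = 2·53 + 28
53 = 1·28 + 25
28 = 1·25 + 3
25 = 8·3 + 1
3 = 3·1 + 0  (stop)
So 991/134 = [7; 2, 1, 1, 8, 3].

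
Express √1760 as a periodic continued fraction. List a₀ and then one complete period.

[41; 1, 19, 1, 82]

a₀ = ⌊√1760⌋ = 41.
With m₀=0, d₀=1 and mₖ₊₁ = dₖaₖ − mₖ, dₖ₊₁ = (n − mₖ₊₁²)/dₖ, aₖ₊₁ = ⌊(a₀+mₖ₊₁)/dₖ₊₁⌋:
  k=1: m=41, d=79, a=1
  k=2: m=38, d=4, a=19
  k=3: m=38, d=79, a=1
  k=4: m=41, d=1, a=82
d=1 and a=2a₀=82 at k=4, so the next step gives (m, d) = (41, 79) again — its k=1 value — and the period has length 4.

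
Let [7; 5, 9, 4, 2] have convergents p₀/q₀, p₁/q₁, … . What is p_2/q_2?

Using pₖ = aₖpₖ₋₁ + pₖ₋₂, qₖ = aₖqₖ₋₁ + qₖ₋₂ (with p₋₁=1, p₋₂=0, q₋₁=0, q₋₂=1):
  k=0: a=7, p=7, q=1
  k=1: a=5, p=36, q=5
  k=2: a=9, p=331, q=46

331/46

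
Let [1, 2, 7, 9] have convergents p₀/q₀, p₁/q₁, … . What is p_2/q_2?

Using pₖ = aₖpₖ₋₁ + pₖ₋₂, qₖ = aₖqₖ₋₁ + qₖ₋₂ (with p₋₁=1, p₋₂=0, q₋₁=0, q₋₂=1):
  k=0: a=1, p=1, q=1
  k=1: a=2, p=3, q=2
  k=2: a=7, p=22, q=15

22/15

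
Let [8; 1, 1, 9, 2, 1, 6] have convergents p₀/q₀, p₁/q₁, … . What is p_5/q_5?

Using pₖ = aₖpₖ₋₁ + pₖ₋₂, qₖ = aₖqₖ₋₁ + qₖ₋₂ (with p₋₁=1, p₋₂=0, q₋₁=0, q₋₂=1):
  k=0: a=8, p=8, q=1
  k=1: a=1, p=9, q=1
  k=2: a=1, p=17, q=2
  k=3: a=9, p=162, q=19
  k=4: a=2, p=341, q=40
  k=5: a=1, p=503, q=59

503/59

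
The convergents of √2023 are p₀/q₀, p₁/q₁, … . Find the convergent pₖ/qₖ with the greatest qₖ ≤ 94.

√2023 = [44; 1, 43, 1, 88, …] (period length 4).
Convergents:
  p_0/q_0 = 44/1
  p_1/q_1 = 45/1
  p_2/q_2 = 1979/44
  p_3/q_3 = 2024/45
  p_4/q_4 = 180091/4004
q_3 = 45 ≤ 94 < 4004 = q_4, so the answer is 2024/45.

2024/45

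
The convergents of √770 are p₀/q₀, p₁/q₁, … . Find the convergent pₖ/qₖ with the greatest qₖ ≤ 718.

18453/665

√770 = [27; 1, 2, 1, 54, …] (period length 4).
Convergents:
  p_0/q_0 = 27/1
  p_1/q_1 = 28/1
  p_2/q_2 = 83/3
  p_3/q_3 = 111/4
  p_4/q_4 = 6077/219
  p_5/q_5 = 6188/223
  p_6/q_6 = 18453/665
  p_7/q_7 = 24641/888
q_6 = 665 ≤ 718 < 888 = q_7, so the answer is 18453/665.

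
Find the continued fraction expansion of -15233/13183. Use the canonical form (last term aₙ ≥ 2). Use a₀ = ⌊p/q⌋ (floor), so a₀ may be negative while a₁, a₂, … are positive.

-15233 = -2×13183 + 11133
13183 = 1×11133 + 2050
11133 = 5×2050 + 883
2050 = 2×883 + 284
883 = 3×284 + 31
284 = 9×31 + 5
31 = 6×5 + 1
5 = 5×1 + 0  (stop)
So -15233/13183 = [-2; 1, 5, 2, 3, 9, 6, 5].

[-2; 1, 5, 2, 3, 9, 6, 5]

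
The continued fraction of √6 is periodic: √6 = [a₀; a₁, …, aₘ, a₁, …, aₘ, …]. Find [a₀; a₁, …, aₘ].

a₀ = ⌊√6⌋ = 2.

[2; 2, 4]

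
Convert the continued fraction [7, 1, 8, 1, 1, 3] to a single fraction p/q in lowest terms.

Fold from the inside: start with 3/1.
  1 + 1/3 = 4/3
  1 + 3/4 = 7/4
  8 + 4/7 = 60/7
  1 + 7/60 = 67/60
  7 + 60/67 = 529/67

529/67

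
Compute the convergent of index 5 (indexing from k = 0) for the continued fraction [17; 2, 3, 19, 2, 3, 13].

Using pₖ = aₖpₖ₋₁ + pₖ₋₂, qₖ = aₖqₖ₋₁ + qₖ₋₂ (with p₋₁=1, p₋₂=0, q₋₁=0, q₋₂=1):
  k=0: a=17, p=17, q=1
  k=1: a=2, p=35, q=2
  k=2: a=3, p=122, q=7
  k=3: a=19, p=2353, q=135
  k=4: a=2, p=4828, q=277
  k=5: a=3, p=16837, q=966

16837/966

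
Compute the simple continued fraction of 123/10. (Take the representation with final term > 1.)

[12; 3, 3]

123 = 12*10 + 3
10 = 3*3 + 1
3 = 3*1 + 0  (stop)
So 123/10 = [12; 3, 3].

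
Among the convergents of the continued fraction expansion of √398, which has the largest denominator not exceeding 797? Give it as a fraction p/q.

√398 = [19; 1, 18, 1, 38, …] (period length 4).
Convergents:
  p_0/q_0 = 19/1
  p_1/q_1 = 20/1
  p_2/q_2 = 379/19
  p_3/q_3 = 399/20
  p_4/q_4 = 15541/779
  p_5/q_5 = 15940/799
q_4 = 779 ≤ 797 < 799 = q_5, so the answer is 15541/779.

15541/779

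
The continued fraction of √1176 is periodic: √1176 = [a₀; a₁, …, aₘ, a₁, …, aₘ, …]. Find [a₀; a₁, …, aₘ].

a₀ = ⌊√1176⌋ = 34.
With m₀=0, d₀=1 and mₖ₊₁ = dₖaₖ − mₖ, dₖ₊₁ = (n − mₖ₊₁²)/dₖ, aₖ₊₁ = ⌊(a₀+mₖ₊₁)/dₖ₊₁⌋:
  k=1: m=34, d=20, a=3
  k=2: m=26, d=25, a=2
  k=3: m=24, d=24, a=2
  k=4: m=24, d=25, a=2
  k=5: m=26, d=20, a=3
  k=6: m=34, d=1, a=68
d=1 and a=2a₀=68 at k=6, so the next step gives (m, d) = (34, 20) again — its k=1 value — and the period has length 6.

[34; 3, 2, 2, 2, 3, 68]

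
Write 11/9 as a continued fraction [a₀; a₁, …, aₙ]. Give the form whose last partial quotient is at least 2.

[1; 4, 2]

11 = 1×9 + 2
9 = 4×2 + 1
2 = 2×1 + 0  (stop)
So 11/9 = [1; 4, 2].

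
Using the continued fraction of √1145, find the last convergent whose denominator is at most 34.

1049/31

√1145 = [33; 1, 5, 5, 1, 66, …] (period length 5).
Convergents:
  p_0/q_0 = 33/1
  p_1/q_1 = 34/1
  p_2/q_2 = 203/6
  p_3/q_3 = 1049/31
  p_4/q_4 = 1252/37
q_3 = 31 ≤ 34 < 37 = q_4, so the answer is 1049/31.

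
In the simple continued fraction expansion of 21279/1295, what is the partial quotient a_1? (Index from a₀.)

2

21279 = 16·1295 + 559   →  a_0 = 16
1295 = 2·559 + 177   →  a_1 = 2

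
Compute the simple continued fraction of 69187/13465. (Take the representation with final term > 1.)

[5; 7, 4, 3, 8, 8, 2]

69187 = 5×13465 + 1862
13465 = 7×1862 + 431
1862 = 4×431 + 138
431 = 3×138 + 17
138 = 8×17 + 2
17 = 8×2 + 1
2 = 2×1 + 0  (stop)
So 69187/13465 = [5; 7, 4, 3, 8, 8, 2].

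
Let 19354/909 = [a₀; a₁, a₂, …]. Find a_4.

19354 = 21·909 + 265   →  a_0 = 21
909 = 3·265 + 114   →  a_1 = 3
265 = 2·114 + 37   →  a_2 = 2
114 = 3·37 + 3   →  a_3 = 3
37 = 12·3 + 1   →  a_4 = 12

12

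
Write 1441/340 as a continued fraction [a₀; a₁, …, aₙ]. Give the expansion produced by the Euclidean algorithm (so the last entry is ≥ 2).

1441 = 4*340 + 81
340 = 4*81 + 16
81 = 5*16 + 1
16 = 16*1 + 0  (stop)
So 1441/340 = [4; 4, 5, 16].

[4; 4, 5, 16]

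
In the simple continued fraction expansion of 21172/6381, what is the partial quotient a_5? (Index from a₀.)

7

21172 = 3·6381 + 2029   →  a_0 = 3
6381 = 3·2029 + 294   →  a_1 = 3
2029 = 6·294 + 265   →  a_2 = 6
294 = 1·265 + 29   →  a_3 = 1
265 = 9·29 + 4   →  a_4 = 9
29 = 7·4 + 1   →  a_5 = 7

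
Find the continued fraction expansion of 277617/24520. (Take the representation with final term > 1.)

277617 = 11×24520 + 7897
24520 = 3×7897 + 829
7897 = 9×829 + 436
829 = 1×436 + 393
436 = 1×393 + 43
393 = 9×43 + 6
43 = 7×6 + 1
6 = 6×1 + 0  (stop)
So 277617/24520 = [11; 3, 9, 1, 1, 9, 7, 6].

[11; 3, 9, 1, 1, 9, 7, 6]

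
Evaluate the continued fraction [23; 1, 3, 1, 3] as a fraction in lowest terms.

452/19

Fold from the inside: start with 3/1.
  1 + 1/3 = 4/3
  3 + 3/4 = 15/4
  1 + 4/15 = 19/15
  23 + 15/19 = 452/19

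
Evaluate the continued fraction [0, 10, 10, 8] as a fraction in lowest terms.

81/818

Using pₖ = aₖpₖ₋₁ + pₖ₋₂ and qₖ = aₖqₖ₋₁ + qₖ₋₂:
  k=0: a=0, p=0, q=1
  k=1: a=10, p=1, q=10
  k=2: a=10, p=10, q=101
  k=3: a=8, p=81, q=818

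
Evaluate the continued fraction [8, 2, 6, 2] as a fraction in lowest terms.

237/28

Using pₖ = aₖpₖ₋₁ + pₖ₋₂ and qₖ = aₖqₖ₋₁ + qₖ₋₂:
  k=0: a=8, p=8, q=1
  k=1: a=2, p=17, q=2
  k=2: a=6, p=110, q=13
  k=3: a=2, p=237, q=28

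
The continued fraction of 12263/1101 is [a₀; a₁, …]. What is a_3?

12263 = 11·1101 + 152   →  a_0 = 11
1101 = 7·152 + 37   →  a_1 = 7
152 = 4·37 + 4   →  a_2 = 4
37 = 9·4 + 1   →  a_3 = 9

9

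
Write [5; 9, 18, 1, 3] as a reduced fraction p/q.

3470/679

Fold from the inside: start with 3/1.
  1 + 1/3 = 4/3
  18 + 3/4 = 75/4
  9 + 4/75 = 679/75
  5 + 75/679 = 3470/679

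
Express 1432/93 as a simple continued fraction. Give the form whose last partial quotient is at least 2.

1432 = 15*93 + 37
93 = 2*37 + 19
37 = 1*19 + 18
19 = 1*18 + 1
18 = 18*1 + 0  (stop)
So 1432/93 = [15; 2, 1, 1, 18].

[15; 2, 1, 1, 18]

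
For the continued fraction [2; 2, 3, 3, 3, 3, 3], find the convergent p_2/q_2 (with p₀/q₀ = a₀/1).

17/7

Using pₖ = aₖpₖ₋₁ + pₖ₋₂, qₖ = aₖqₖ₋₁ + qₖ₋₂ (with p₋₁=1, p₋₂=0, q₋₁=0, q₋₂=1):
  k=0: a=2, p=2, q=1
  k=1: a=2, p=5, q=2
  k=2: a=3, p=17, q=7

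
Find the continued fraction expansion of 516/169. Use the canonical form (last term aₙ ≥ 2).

[3; 18, 1, 3, 2]

516 = 3·169 + 9
169 = 18·9 + 7
9 = 1·7 + 2
7 = 3·2 + 1
2 = 2·1 + 0  (stop)
So 516/169 = [3; 18, 1, 3, 2].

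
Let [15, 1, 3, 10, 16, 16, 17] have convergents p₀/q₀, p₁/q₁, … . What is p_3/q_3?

Using pₖ = aₖpₖ₋₁ + pₖ₋₂, qₖ = aₖqₖ₋₁ + qₖ₋₂ (with p₋₁=1, p₋₂=0, q₋₁=0, q₋₂=1):
  k=0: a=15, p=15, q=1
  k=1: a=1, p=16, q=1
  k=2: a=3, p=63, q=4
  k=3: a=10, p=646, q=41

646/41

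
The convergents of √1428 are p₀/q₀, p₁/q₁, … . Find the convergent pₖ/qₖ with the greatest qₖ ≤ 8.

189/5

√1428 = [37; 1, 3, 1, 2, 1, 3, 1, 74, …] (period length 8).
Convergents:
  p_0/q_0 = 37/1
  p_1/q_1 = 38/1
  p_2/q_2 = 151/4
  p_3/q_3 = 189/5
  p_4/q_4 = 529/14
q_3 = 5 ≤ 8 < 14 = q_4, so the answer is 189/5.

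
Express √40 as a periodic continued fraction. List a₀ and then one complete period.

a₀ = ⌊√40⌋ = 6.

[6; 3, 12]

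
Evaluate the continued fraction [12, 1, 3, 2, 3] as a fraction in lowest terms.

396/31

Using pₖ = aₖpₖ₋₁ + pₖ₋₂ and qₖ = aₖqₖ₋₁ + qₖ₋₂:
  k=0: a=12, p=12, q=1
  k=1: a=1, p=13, q=1
  k=2: a=3, p=51, q=4
  k=3: a=2, p=115, q=9
  k=4: a=3, p=396, q=31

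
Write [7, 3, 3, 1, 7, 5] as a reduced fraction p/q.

Using pₖ = aₖpₖ₋₁ + pₖ₋₂ and qₖ = aₖqₖ₋₁ + qₖ₋₂:
  k=0: a=7, p=7, q=1
  k=1: a=3, p=22, q=3
  k=2: a=3, p=73, q=10
  k=3: a=1, p=95, q=13
  k=4: a=7, p=738, q=101
  k=5: a=5, p=3785, q=518

3785/518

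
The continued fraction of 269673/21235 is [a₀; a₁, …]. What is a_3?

269673 = 12·21235 + 14853   →  a_0 = 12
21235 = 1·14853 + 6382   →  a_1 = 1
14853 = 2·6382 + 2089   →  a_2 = 2
6382 = 3·2089 + 115   →  a_3 = 3

3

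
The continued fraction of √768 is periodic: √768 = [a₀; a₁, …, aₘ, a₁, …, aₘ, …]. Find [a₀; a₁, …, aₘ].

a₀ = ⌊√768⌋ = 27.
With m₀=0, d₀=1 and mₖ₊₁ = dₖaₖ − mₖ, dₖ₊₁ = (n − mₖ₊₁²)/dₖ, aₖ₊₁ = ⌊(a₀+mₖ₊₁)/dₖ₊₁⌋:
  k=1: m=27, d=39, a=1
  k=2: m=12, d=16, a=2
  k=3: m=20, d=23, a=2
  k=4: m=26, d=4, a=13
  k=5: m=26, d=23, a=2
  k=6: m=20, d=16, a=2
  k=7: m=12, d=39, a=1
  k=8: m=27, d=1, a=54
d=1 and a=2a₀=54 at k=8, so the next step gives (m, d) = (27, 39) again — its k=1 value — and the period has length 8.

[27; 1, 2, 2, 13, 2, 2, 1, 54]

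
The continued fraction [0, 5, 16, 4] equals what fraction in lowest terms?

65/329

Fold from the inside: start with 4/1.
  16 + 1/4 = 65/4
  5 + 4/65 = 329/65
  0 + 65/329 = 65/329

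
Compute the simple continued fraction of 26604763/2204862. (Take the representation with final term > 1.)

[12; 15, 17, 14, 16, 2, 18]

26604763 = 12×2204862 + 146419
2204862 = 15×146419 + 8577
146419 = 17×8577 + 610
8577 = 14×610 + 37
610 = 16×37 + 18
37 = 2×18 + 1
18 = 18×1 + 0  (stop)
So 26604763/2204862 = [12; 15, 17, 14, 16, 2, 18].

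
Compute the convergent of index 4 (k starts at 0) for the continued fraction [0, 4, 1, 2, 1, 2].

4/19

Using pₖ = aₖpₖ₋₁ + pₖ₋₂, qₖ = aₖqₖ₋₁ + qₖ₋₂ (with p₋₁=1, p₋₂=0, q₋₁=0, q₋₂=1):
  k=0: a=0, p=0, q=1
  k=1: a=4, p=1, q=4
  k=2: a=1, p=1, q=5
  k=3: a=2, p=3, q=14
  k=4: a=1, p=4, q=19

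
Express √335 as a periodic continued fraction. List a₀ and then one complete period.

a₀ = ⌊√335⌋ = 18.
With m₀=0, d₀=1 and mₖ₊₁ = dₖaₖ − mₖ, dₖ₊₁ = (n − mₖ₊₁²)/dₖ, aₖ₊₁ = ⌊(a₀+mₖ₊₁)/dₖ₊₁⌋:
  k=1: m=18, d=11, a=3
  k=2: m=15, d=10, a=3
  k=3: m=15, d=11, a=3
  k=4: m=18, d=1, a=36
d=1 and a=2a₀=36 at k=4, so the next step gives (m, d) = (18, 11) again — its k=1 value — and the period has length 4.

[18; 3, 3, 3, 36]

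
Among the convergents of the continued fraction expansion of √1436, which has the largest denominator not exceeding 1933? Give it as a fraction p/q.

√1436 = [37; 1, 8, 2, 18, 2, 8, 1, 74, …] (period length 8).
Convergents:
  p_0/q_0 = 37/1
  p_1/q_1 = 38/1
  p_2/q_2 = 341/9
  p_3/q_3 = 720/19
  p_4/q_4 = 13301/351
  p_5/q_5 = 27322/721
  p_6/q_6 = 231877/6119
q_5 = 721 ≤ 1933 < 6119 = q_6, so the answer is 27322/721.

27322/721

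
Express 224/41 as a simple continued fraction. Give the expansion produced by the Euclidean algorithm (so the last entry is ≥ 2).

[5; 2, 6, 3]

224 = 5×41 + 19
41 = 2×19 + 3
19 = 6×3 + 1
3 = 3×1 + 0  (stop)
So 224/41 = [5; 2, 6, 3].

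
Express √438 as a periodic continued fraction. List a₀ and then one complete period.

[20; 1, 12, 1, 40]

a₀ = ⌊√438⌋ = 20.
With m₀=0, d₀=1 and mₖ₊₁ = dₖaₖ − mₖ, dₖ₊₁ = (n − mₖ₊₁²)/dₖ, aₖ₊₁ = ⌊(a₀+mₖ₊₁)/dₖ₊₁⌋:
  k=1: m=20, d=38, a=1
  k=2: m=18, d=3, a=12
  k=3: m=18, d=38, a=1
  k=4: m=20, d=1, a=40
d=1 and a=2a₀=40 at k=4, so the next step gives (m, d) = (20, 38) again — its k=1 value — and the period has length 4.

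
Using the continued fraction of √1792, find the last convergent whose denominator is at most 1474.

√1792 = [42; 3, 84, …] (period length 2).
Convergents:
  p_0/q_0 = 42/1
  p_1/q_1 = 127/3
  p_2/q_2 = 10710/253
  p_3/q_3 = 32257/762
  p_4/q_4 = 2720298/64261
q_3 = 762 ≤ 1474 < 64261 = q_4, so the answer is 32257/762.

32257/762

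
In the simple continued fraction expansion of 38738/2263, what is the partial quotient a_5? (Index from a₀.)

3

38738 = 17·2263 + 267   →  a_0 = 17
2263 = 8·267 + 127   →  a_1 = 8
267 = 2·127 + 13   →  a_2 = 2
127 = 9·13 + 10   →  a_3 = 9
13 = 1·10 + 3   →  a_4 = 1
10 = 3·3 + 1   →  a_5 = 3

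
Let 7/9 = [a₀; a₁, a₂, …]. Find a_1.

7 = 0·9 + 7   →  a_0 = 0
9 = 1·7 + 2   →  a_1 = 1

1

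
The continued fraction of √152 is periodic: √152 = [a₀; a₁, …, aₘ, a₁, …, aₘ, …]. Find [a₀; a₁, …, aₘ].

a₀ = ⌊√152⌋ = 12.
With m₀=0, d₀=1 and mₖ₊₁ = dₖaₖ − mₖ, dₖ₊₁ = (n − mₖ₊₁²)/dₖ, aₖ₊₁ = ⌊(a₀+mₖ₊₁)/dₖ₊₁⌋:
  k=1: m=12, d=8, a=3
  k=2: m=12, d=1, a=24
d=1 and a=2a₀=24 at k=2, so the next step gives (m, d) = (12, 8) again — its k=1 value — and the period has length 2.

[12; 3, 24]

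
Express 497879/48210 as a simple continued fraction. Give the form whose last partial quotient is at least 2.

[10; 3, 18, 13, 2, 3, 9]

497879 = 10*48210 + 15779
48210 = 3*15779 + 873
15779 = 18*873 + 65
873 = 13*65 + 28
65 = 2*28 + 9
28 = 3*9 + 1
9 = 9*1 + 0  (stop)
So 497879/48210 = [10; 3, 18, 13, 2, 3, 9].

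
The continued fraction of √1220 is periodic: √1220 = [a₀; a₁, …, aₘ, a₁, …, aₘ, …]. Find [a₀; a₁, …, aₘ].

[34; 1, 12, 1, 68]

a₀ = ⌊√1220⌋ = 34.
With m₀=0, d₀=1 and mₖ₊₁ = dₖaₖ − mₖ, dₖ₊₁ = (n − mₖ₊₁²)/dₖ, aₖ₊₁ = ⌊(a₀+mₖ₊₁)/dₖ₊₁⌋:
  k=1: m=34, d=64, a=1
  k=2: m=30, d=5, a=12
  k=3: m=30, d=64, a=1
  k=4: m=34, d=1, a=68
d=1 and a=2a₀=68 at k=4, so the next step gives (m, d) = (34, 64) again — its k=1 value — and the period has length 4.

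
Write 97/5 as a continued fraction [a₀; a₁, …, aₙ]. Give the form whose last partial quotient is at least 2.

[19; 2, 2]

97 = 19·5 + 2
5 = 2·2 + 1
2 = 2·1 + 0  (stop)
So 97/5 = [19; 2, 2].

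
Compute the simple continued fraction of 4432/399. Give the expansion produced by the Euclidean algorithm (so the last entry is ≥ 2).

4432 = 11×399 + 43
399 = 9×43 + 12
43 = 3×12 + 7
12 = 1×7 + 5
7 = 1×5 + 2
5 = 2×2 + 1
2 = 2×1 + 0  (stop)
So 4432/399 = [11; 9, 3, 1, 1, 2, 2].

[11; 9, 3, 1, 1, 2, 2]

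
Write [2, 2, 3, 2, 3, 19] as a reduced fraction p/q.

Using pₖ = aₖpₖ₋₁ + pₖ₋₂ and qₖ = aₖqₖ₋₁ + qₖ₋₂:
  k=0: a=2, p=2, q=1
  k=1: a=2, p=5, q=2
  k=2: a=3, p=17, q=7
  k=3: a=2, p=39, q=16
  k=4: a=3, p=134, q=55
  k=5: a=19, p=2585, q=1061

2585/1061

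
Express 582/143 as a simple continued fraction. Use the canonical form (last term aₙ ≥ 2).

[4; 14, 3, 3]

582 = 4*143 + 10
143 = 14*10 + 3
10 = 3*3 + 1
3 = 3*1 + 0  (stop)
So 582/143 = [4; 14, 3, 3].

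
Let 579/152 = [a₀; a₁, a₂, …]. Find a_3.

4

579 = 3·152 + 123   →  a_0 = 3
152 = 1·123 + 29   →  a_1 = 1
123 = 4·29 + 7   →  a_2 = 4
29 = 4·7 + 1   →  a_3 = 4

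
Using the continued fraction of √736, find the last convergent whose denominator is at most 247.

3147/116

√736 = [27; 7, 1, 2, 1, 2, 1, 7, 54, …] (period length 8).
Convergents:
  p_0/q_0 = 27/1
  p_1/q_1 = 190/7
  p_2/q_2 = 217/8
  p_3/q_3 = 624/23
  p_4/q_4 = 841/31
  p_5/q_5 = 2306/85
  p_6/q_6 = 3147/116
  p_7/q_7 = 24335/897
q_6 = 116 ≤ 247 < 897 = q_7, so the answer is 3147/116.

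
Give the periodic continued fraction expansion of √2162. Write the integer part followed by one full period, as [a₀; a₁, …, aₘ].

[46; 2, 92]

a₀ = ⌊√2162⌋ = 46.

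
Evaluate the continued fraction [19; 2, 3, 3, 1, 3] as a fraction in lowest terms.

Using pₖ = aₖpₖ₋₁ + pₖ₋₂ and qₖ = aₖqₖ₋₁ + qₖ₋₂:
  k=0: a=19, p=19, q=1
  k=1: a=2, p=39, q=2
  k=2: a=3, p=136, q=7
  k=3: a=3, p=447, q=23
  k=4: a=1, p=583, q=30
  k=5: a=3, p=2196, q=113

2196/113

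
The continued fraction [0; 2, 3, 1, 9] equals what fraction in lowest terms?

39/88

Using pₖ = aₖpₖ₋₁ + pₖ₋₂ and qₖ = aₖqₖ₋₁ + qₖ₋₂:
  k=0: a=0, p=0, q=1
  k=1: a=2, p=1, q=2
  k=2: a=3, p=3, q=7
  k=3: a=1, p=4, q=9
  k=4: a=9, p=39, q=88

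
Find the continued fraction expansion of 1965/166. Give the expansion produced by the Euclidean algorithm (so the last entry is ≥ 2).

1965 = 11*166 + 139
166 = 1*139 + 27
139 = 5*27 + 4
27 = 6*4 + 3
4 = 1*3 + 1
3 = 3*1 + 0  (stop)
So 1965/166 = [11; 1, 5, 6, 1, 3].

[11; 1, 5, 6, 1, 3]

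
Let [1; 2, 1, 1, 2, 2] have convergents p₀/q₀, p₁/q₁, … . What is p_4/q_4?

Using pₖ = aₖpₖ₋₁ + pₖ₋₂, qₖ = aₖqₖ₋₁ + qₖ₋₂ (with p₋₁=1, p₋₂=0, q₋₁=0, q₋₂=1):
  k=0: a=1, p=1, q=1
  k=1: a=2, p=3, q=2
  k=2: a=1, p=4, q=3
  k=3: a=1, p=7, q=5
  k=4: a=2, p=18, q=13

18/13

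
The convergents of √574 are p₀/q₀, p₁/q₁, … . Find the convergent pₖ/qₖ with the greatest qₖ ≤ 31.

√574 = [23; 1, 22, 1, 46, …] (period length 4).
Convergents:
  p_0/q_0 = 23/1
  p_1/q_1 = 24/1
  p_2/q_2 = 551/23
  p_3/q_3 = 575/24
  p_4/q_4 = 27001/1127
q_3 = 24 ≤ 31 < 1127 = q_4, so the answer is 575/24.

575/24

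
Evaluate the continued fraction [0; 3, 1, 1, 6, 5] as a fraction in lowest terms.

Using pₖ = aₖpₖ₋₁ + pₖ₋₂ and qₖ = aₖqₖ₋₁ + qₖ₋₂:
  k=0: a=0, p=0, q=1
  k=1: a=3, p=1, q=3
  k=2: a=1, p=1, q=4
  k=3: a=1, p=2, q=7
  k=4: a=6, p=13, q=46
  k=5: a=5, p=67, q=237

67/237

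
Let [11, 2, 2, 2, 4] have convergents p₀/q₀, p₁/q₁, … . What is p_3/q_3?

137/12

Using pₖ = aₖpₖ₋₁ + pₖ₋₂, qₖ = aₖqₖ₋₁ + qₖ₋₂ (with p₋₁=1, p₋₂=0, q₋₁=0, q₋₂=1):
  k=0: a=11, p=11, q=1
  k=1: a=2, p=23, q=2
  k=2: a=2, p=57, q=5
  k=3: a=2, p=137, q=12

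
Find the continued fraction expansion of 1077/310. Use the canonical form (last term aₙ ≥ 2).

[3; 2, 9, 5, 3]

1077 = 3×310 + 147
310 = 2×147 + 16
147 = 9×16 + 3
16 = 5×3 + 1
3 = 3×1 + 0  (stop)
So 1077/310 = [3; 2, 9, 5, 3].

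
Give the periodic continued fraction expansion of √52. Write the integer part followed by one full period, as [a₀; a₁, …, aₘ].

[7; 4, 1, 2, 1, 4, 14]

a₀ = ⌊√52⌋ = 7.
With m₀=0, d₀=1 and mₖ₊₁ = dₖaₖ − mₖ, dₖ₊₁ = (n − mₖ₊₁²)/dₖ, aₖ₊₁ = ⌊(a₀+mₖ₊₁)/dₖ₊₁⌋:
  k=1: m=7, d=3, a=4
  k=2: m=5, d=9, a=1
  k=3: m=4, d=4, a=2
  k=4: m=4, d=9, a=1
  k=5: m=5, d=3, a=4
  k=6: m=7, d=1, a=14
d=1 and a=2a₀=14 at k=6, so the next step gives (m, d) = (7, 3) again — its k=1 value — and the period has length 6.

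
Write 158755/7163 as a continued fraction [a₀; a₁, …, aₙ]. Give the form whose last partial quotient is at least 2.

[22; 6, 7, 1, 5, 2, 11]

158755 = 22·7163 + 1169
7163 = 6·1169 + 149
1169 = 7·149 + 126
149 = 1·126 + 23
126 = 5·23 + 11
23 = 2·11 + 1
11 = 11·1 + 0  (stop)
So 158755/7163 = [22; 6, 7, 1, 5, 2, 11].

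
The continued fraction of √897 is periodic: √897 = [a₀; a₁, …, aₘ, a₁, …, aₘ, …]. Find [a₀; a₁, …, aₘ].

[29; 1, 18, 1, 58]

a₀ = ⌊√897⌋ = 29.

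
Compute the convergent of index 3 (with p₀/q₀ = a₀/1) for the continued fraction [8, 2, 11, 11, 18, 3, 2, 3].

Using pₖ = aₖpₖ₋₁ + pₖ₋₂, qₖ = aₖqₖ₋₁ + qₖ₋₂ (with p₋₁=1, p₋₂=0, q₋₁=0, q₋₂=1):
  k=0: a=8, p=8, q=1
  k=1: a=2, p=17, q=2
  k=2: a=11, p=195, q=23
  k=3: a=11, p=2162, q=255

2162/255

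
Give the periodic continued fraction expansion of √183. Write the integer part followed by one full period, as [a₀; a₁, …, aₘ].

[13; 1, 1, 8, 1, 1, 26]

a₀ = ⌊√183⌋ = 13.
With m₀=0, d₀=1 and mₖ₊₁ = dₖaₖ − mₖ, dₖ₊₁ = (n − mₖ₊₁²)/dₖ, aₖ₊₁ = ⌊(a₀+mₖ₊₁)/dₖ₊₁⌋:
  k=1: m=13, d=14, a=1
  k=2: m=1, d=13, a=1
  k=3: m=12, d=3, a=8
  k=4: m=12, d=13, a=1
  k=5: m=1, d=14, a=1
  k=6: m=13, d=1, a=26
d=1 and a=2a₀=26 at k=6, so the next step gives (m, d) = (13, 14) again — its k=1 value — and the period has length 6.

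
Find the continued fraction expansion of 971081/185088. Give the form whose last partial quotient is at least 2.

[5; 4, 18, 12, 13, 16]

971081 = 5·185088 + 45641
185088 = 4·45641 + 2524
45641 = 18·2524 + 209
2524 = 12·209 + 16
209 = 13·16 + 1
16 = 16·1 + 0  (stop)
So 971081/185088 = [5; 4, 18, 12, 13, 16].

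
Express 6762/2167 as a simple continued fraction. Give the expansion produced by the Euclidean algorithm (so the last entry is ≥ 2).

[3; 8, 3, 3, 3, 2, 3]

6762 = 3*2167 + 261
2167 = 8*261 + 79
261 = 3*79 + 24
79 = 3*24 + 7
24 = 3*7 + 3
7 = 2*3 + 1
3 = 3*1 + 0  (stop)
So 6762/2167 = [3; 8, 3, 3, 3, 2, 3].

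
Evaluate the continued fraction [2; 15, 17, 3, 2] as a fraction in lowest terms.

Using pₖ = aₖpₖ₋₁ + pₖ₋₂ and qₖ = aₖqₖ₋₁ + qₖ₋₂:
  k=0: a=2, p=2, q=1
  k=1: a=15, p=31, q=15
  k=2: a=17, p=529, q=256
  k=3: a=3, p=1618, q=783
  k=4: a=2, p=3765, q=1822

3765/1822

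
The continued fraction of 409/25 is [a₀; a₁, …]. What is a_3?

409 = 16·25 + 9   →  a_0 = 16
25 = 2·9 + 7   →  a_1 = 2
9 = 1·7 + 2   →  a_2 = 1
7 = 3·2 + 1   →  a_3 = 3

3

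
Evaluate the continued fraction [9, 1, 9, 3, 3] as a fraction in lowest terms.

1020/103

Using pₖ = aₖpₖ₋₁ + pₖ₋₂ and qₖ = aₖqₖ₋₁ + qₖ₋₂:
  k=0: a=9, p=9, q=1
  k=1: a=1, p=10, q=1
  k=2: a=9, p=99, q=10
  k=3: a=3, p=307, q=31
  k=4: a=3, p=1020, q=103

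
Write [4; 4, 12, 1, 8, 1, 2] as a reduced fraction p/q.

Using pₖ = aₖpₖ₋₁ + pₖ₋₂ and qₖ = aₖqₖ₋₁ + qₖ₋₂:
  k=0: a=4, p=4, q=1
  k=1: a=4, p=17, q=4
  k=2: a=12, p=208, q=49
  k=3: a=1, p=225, q=53
  k=4: a=8, p=2008, q=473
  k=5: a=1, p=2233, q=526
  k=6: a=2, p=6474, q=1525

6474/1525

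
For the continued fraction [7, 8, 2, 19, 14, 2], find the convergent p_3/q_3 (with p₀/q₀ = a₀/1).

Using pₖ = aₖpₖ₋₁ + pₖ₋₂, qₖ = aₖqₖ₋₁ + qₖ₋₂ (with p₋₁=1, p₋₂=0, q₋₁=0, q₋₂=1):
  k=0: a=7, p=7, q=1
  k=1: a=8, p=57, q=8
  k=2: a=2, p=121, q=17
  k=3: a=19, p=2356, q=331

2356/331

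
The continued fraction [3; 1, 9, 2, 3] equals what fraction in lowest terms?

285/73

Using pₖ = aₖpₖ₋₁ + pₖ₋₂ and qₖ = aₖqₖ₋₁ + qₖ₋₂:
  k=0: a=3, p=3, q=1
  k=1: a=1, p=4, q=1
  k=2: a=9, p=39, q=10
  k=3: a=2, p=82, q=21
  k=4: a=3, p=285, q=73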